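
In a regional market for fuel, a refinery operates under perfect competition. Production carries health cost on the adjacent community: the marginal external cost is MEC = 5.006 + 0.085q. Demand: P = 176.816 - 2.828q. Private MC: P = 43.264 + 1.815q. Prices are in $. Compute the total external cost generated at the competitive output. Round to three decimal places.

Market equilibrium (private): 43.264 + 1.815q = 176.816 - 2.828q → q_m = 28.7642.
Total external cost = ∫₀^{q_m} (5.006 + 0.085q) dq = 5.006×28.7642 + ½×0.085×28.7642² = 179.1572.

$179.157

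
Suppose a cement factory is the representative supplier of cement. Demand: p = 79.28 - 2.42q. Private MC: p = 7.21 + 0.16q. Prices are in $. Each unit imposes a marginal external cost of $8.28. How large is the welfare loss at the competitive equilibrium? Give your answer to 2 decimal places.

DWL = $13.29

Market equilibrium (private): 7.21 + 0.16q = 79.28 - 2.42q → q_m = 27.9341.
Social marginal cost = private MC + MEC = 15.49 + 0.16q.
Set SMC = demand: 15.49 + 0.16q = 79.28 - 2.42q → q* = 24.7248.
The loss is the area between SMC and demand from q* to q_m; with linear curves that's a triangle of height MEC(q_m).
DWL = ½ × 3.2093 × 8.2800 = 13.2865.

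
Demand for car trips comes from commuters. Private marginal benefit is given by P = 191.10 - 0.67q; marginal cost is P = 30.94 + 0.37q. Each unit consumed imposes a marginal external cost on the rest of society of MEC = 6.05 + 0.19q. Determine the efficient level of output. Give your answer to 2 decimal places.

Social marginal benefit = demand − MEC = 185.05 - 0.86q.
Set SMB = MC: 185.05 - 0.86q = 30.94 + 0.37q → q* = 125.2927.

q* = 125.29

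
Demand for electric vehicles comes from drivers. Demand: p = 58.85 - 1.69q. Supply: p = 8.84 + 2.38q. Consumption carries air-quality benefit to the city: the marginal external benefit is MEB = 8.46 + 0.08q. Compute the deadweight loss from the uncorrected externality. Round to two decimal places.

Market equilibrium (private): 8.84 + 2.38q = 58.85 - 1.69q → q_m = 12.2875.
Social marginal benefit = demand + MEB = 67.31 - 1.61q.
Set SMB = MC: 67.31 - 1.61q = 8.84 + 2.38q → q* = 14.6541.
Height of the DWL triangle at q_m is SMB(q_m) − MC(q_m) = MEB(q_m) = 9.4430.
DWL = ½ × 2.3666 × 9.4430 = 11.1739.

DWL = 11.17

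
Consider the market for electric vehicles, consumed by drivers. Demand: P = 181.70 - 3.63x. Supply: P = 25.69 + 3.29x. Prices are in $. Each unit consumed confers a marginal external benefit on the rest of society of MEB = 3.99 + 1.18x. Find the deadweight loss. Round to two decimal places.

Market equilibrium (private): 25.69 + 3.29x = 181.70 - 3.63x → x_m = 22.5448.
Social marginal benefit = demand + MEB = 185.69 - 2.45x.
Set SMB = MC: 185.69 - 2.45x = 25.69 + 3.29x → x* = 27.8746.
The loss is the area between SMB and MC from x* to x_m; with linear curves that's a triangle of height MEB(x_m).
DWL = ½ × 5.3298 × 30.5929 = 81.5270.

DWL = $81.53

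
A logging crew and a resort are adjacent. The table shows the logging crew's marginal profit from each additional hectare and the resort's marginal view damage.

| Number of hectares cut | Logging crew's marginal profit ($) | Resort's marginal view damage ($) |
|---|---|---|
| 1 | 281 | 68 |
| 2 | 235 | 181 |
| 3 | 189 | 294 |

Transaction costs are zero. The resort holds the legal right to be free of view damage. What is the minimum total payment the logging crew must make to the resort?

$249

Efficient level: marginal profit ≥ marginal view damage through level 2, so k* = 2.
With the resort holding the right, the logging crew must at least compensate total damage at k*: 68 + 181 = 249.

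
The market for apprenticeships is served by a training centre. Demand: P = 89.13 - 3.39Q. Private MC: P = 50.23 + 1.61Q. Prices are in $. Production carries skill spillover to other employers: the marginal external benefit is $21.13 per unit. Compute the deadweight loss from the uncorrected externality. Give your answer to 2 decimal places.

Market equilibrium (private): 50.23 + 1.61Q = 89.13 - 3.39Q → Q_m = 7.7800.
Social marginal cost = private MC − MEB = 29.10 + 1.61Q.
Set SMC = demand: 29.10 + 1.61Q = 89.13 - 3.39Q → Q* = 12.0060.
The loss is the area between SMC and demand from Q* to Q_m; with linear curves that's a triangle of height MEB(Q_m).
DWL = ½ × 4.2260 × 21.1300 = 44.6477.

DWL = $44.65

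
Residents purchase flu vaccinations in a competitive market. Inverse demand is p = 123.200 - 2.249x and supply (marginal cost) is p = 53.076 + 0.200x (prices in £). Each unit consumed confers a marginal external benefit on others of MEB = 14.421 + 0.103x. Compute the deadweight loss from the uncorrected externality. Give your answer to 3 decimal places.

Market equilibrium (private): 53.076 + 0.200x = 123.200 - 2.249x → x_m = 28.6337.
Social marginal benefit = demand + MEB = 137.621 - 2.146x.
Set SMB = MC: 137.621 - 2.146x = 53.076 + 0.200x → x* = 36.0379.
The loss is the area between SMB and MC from x* to x_m; with linear curves that's a triangle of height MEB(x_m).
DWL = ½ × 7.4042 × 17.3703 = 64.3066.

DWL = £64.307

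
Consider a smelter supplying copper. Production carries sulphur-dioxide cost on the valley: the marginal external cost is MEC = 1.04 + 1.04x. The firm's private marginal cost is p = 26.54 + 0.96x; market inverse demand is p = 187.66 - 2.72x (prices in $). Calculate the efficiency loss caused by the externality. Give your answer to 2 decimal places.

DWL = $229.78

Market equilibrium (private): 26.54 + 0.96x = 187.66 - 2.72x → x_m = 43.7826.
Social marginal cost = private MC + MEC = 27.58 + 2.00x.
Set SMC = demand: 27.58 + 2.00x = 187.66 - 2.72x → x* = 33.9153.
The welfare-loss triangle has base |x_m − x*| and height MEC(x_m) (the vertical gap between SMC and demand is zero at x* and MEC at x_m).
DWL = ½ × 9.8673 × 46.5739 = 229.7793.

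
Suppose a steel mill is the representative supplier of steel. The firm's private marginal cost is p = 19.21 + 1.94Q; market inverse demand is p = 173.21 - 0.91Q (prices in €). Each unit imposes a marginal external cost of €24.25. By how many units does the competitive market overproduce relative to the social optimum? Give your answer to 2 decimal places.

8.51 units

Market equilibrium (private): 19.21 + 1.94Q = 173.21 - 0.91Q → Q_m = 54.0351.
Social marginal cost = private MC + MEC = 43.46 + 1.94Q.
Set SMC = demand: 43.46 + 1.94Q = 173.21 - 0.91Q → Q* = 45.5263.
Gap = |54.0351 − 45.5263| = 8.5088.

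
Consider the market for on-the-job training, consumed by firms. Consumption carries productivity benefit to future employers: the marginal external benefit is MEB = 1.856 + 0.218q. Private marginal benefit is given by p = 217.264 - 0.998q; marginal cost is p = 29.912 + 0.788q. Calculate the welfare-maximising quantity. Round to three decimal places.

Social marginal benefit = demand + MEB = 219.120 - 0.780q.
Set SMB = MC: 219.120 - 0.780q = 29.912 + 0.788q → q* = 120.6684.

q* = 120.668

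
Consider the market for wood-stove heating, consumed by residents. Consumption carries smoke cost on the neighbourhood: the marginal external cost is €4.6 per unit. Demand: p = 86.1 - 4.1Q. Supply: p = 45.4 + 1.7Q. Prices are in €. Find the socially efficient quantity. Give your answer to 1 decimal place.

Social marginal benefit = demand − MEC = 81.5 - 4.1Q.
Set SMB = MC: 81.5 - 4.1Q = 45.4 + 1.7Q → Q* = 6.2241.

Q* = 6.2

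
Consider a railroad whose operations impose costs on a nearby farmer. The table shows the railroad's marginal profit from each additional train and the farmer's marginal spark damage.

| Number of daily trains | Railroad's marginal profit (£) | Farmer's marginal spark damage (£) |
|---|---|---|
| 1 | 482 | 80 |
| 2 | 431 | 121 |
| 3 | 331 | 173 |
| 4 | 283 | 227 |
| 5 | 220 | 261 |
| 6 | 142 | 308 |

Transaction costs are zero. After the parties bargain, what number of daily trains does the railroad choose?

4

Bargaining reaches the level where marginal profit last exceeds marginal spark damage.
That holds through level 4 (283 ≥ 227) but not at 5 (220 < 261).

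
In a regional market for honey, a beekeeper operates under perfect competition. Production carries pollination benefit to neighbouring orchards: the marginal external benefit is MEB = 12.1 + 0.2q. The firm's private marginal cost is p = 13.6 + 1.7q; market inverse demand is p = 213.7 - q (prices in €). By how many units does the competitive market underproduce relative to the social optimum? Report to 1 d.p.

Market equilibrium (private): 13.6 + 1.7q = 213.7 - q → q_m = 74.1111.
Social marginal cost = private MC − MEB = 1.5 + 1.5q.
Set SMC = demand: 1.5 + 1.5q = 213.7 - q → q* = 84.8800.
Gap = |74.1111 − 84.8800| = 10.7689.

10.8 units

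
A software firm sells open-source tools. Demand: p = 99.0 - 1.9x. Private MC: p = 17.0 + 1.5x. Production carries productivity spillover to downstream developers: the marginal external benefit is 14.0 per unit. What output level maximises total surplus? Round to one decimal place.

x* = 28.2

Social marginal cost = private MC − MEB = 3.0 + 1.5x.
Set SMC = demand: 3.0 + 1.5x = 99.0 - 1.9x → x* = 28.2353.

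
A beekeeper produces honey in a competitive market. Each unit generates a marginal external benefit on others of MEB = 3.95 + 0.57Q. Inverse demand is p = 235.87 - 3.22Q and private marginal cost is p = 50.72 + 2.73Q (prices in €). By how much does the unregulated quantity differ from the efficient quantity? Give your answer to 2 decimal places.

Market equilibrium (private): 50.72 + 2.73Q = 235.87 - 3.22Q → Q_m = 31.1176.
Social marginal cost = private MC − MEB = 46.77 + 2.16Q.
Set SMC = demand: 46.77 + 2.16Q = 235.87 - 3.22Q → Q* = 35.1487.
Gap = |31.1176 − 35.1487| = 4.0311.

4.03 units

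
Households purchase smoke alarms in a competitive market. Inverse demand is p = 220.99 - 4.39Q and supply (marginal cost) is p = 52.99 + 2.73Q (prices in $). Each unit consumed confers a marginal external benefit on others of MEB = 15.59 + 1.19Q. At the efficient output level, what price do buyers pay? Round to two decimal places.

P = $85.08

Social marginal benefit = demand + MEB = 236.58 - 3.20Q.
Set SMB = MC: 236.58 - 3.20Q = 52.99 + 2.73Q → Q* = 30.9595.
Consumer price on the demand curve at Q*: 220.99 − 4.39×30.9595 = 85.0778.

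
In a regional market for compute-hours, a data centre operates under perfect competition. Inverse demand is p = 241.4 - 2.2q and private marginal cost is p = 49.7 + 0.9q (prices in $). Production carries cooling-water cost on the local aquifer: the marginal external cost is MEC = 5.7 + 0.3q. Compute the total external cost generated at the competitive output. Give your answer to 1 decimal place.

Market equilibrium (private): 49.7 + 0.9q = 241.4 - 2.2q → q_m = 61.8387.
Total external cost = ∫₀^{q_m} (5.7 + 0.3q) dq = 5.7×61.8387 + ½×0.3×61.8387² = 926.0843.

$926.1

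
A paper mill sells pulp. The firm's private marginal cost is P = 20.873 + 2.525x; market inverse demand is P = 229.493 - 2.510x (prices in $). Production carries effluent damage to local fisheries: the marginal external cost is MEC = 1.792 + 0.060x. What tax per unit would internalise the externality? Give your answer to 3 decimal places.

tax = $4.228 per unit

Social marginal cost = private MC + MEC = 22.665 + 2.585x.
Set SMC = demand: 22.665 + 2.585x = 229.493 - 2.510x → x* = 40.5943.
The Pigouvian tax equals MEC at x*: 1.792 + 0.060×40.5943 = 4.2277.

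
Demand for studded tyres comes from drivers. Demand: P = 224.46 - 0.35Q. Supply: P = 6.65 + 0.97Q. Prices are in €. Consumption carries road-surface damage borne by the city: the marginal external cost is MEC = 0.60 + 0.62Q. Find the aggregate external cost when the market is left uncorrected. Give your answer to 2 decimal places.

Market equilibrium (private): 6.65 + 0.97Q = 224.46 - 0.35Q → Q_m = 165.0076.
Total external cost = ∫₀^{Q_m} (0.60 + 0.62Q) dQ = 0.60×165.0076 + ½×0.62×165.0076² = 8539.5321.

€8539.53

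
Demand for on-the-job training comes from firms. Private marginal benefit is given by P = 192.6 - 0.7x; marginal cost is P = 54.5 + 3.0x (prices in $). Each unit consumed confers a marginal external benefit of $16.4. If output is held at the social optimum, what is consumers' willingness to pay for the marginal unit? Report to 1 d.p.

Social marginal benefit = demand + MEB = 209.0 - 0.7x.
Set SMB = MC: 209.0 - 0.7x = 54.5 + 3.0x → x* = 41.7568.
Consumer price on the demand curve at x*: 192.6 − 0.7×41.7568 = 163.3702.

P = $163.4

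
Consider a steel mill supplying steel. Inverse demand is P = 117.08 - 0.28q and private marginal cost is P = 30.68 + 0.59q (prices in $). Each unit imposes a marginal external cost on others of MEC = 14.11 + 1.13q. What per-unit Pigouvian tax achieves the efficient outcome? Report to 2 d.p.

Social marginal cost = private MC + MEC = 44.79 + 1.72q.
Set SMC = demand: 44.79 + 1.72q = 117.08 - 0.28q → q* = 36.1450.
The Pigouvian tax equals MEC at q*: 14.11 + 1.13×36.1450 = 54.9539.

tax = $54.95 per unit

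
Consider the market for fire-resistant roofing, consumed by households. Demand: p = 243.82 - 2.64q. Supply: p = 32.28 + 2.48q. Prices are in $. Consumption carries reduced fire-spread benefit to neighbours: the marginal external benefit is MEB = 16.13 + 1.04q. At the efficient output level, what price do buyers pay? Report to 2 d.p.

P = $96.50

Social marginal benefit = demand + MEB = 259.95 - 1.60q.
Set SMB = MC: 259.95 - 1.60q = 32.28 + 2.48q → q* = 55.8015.
Consumer price on the demand curve at q*: 243.82 − 2.64×55.8015 = 96.5040.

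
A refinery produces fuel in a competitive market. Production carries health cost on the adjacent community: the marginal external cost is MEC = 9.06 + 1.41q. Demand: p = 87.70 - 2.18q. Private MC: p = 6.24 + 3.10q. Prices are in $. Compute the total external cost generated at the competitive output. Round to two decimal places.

$307.58

Market equilibrium (private): 6.24 + 3.10q = 87.70 - 2.18q → q_m = 15.4280.
Total external cost = ∫₀^{q_m} (9.06 + 1.41q) dq = 9.06×15.4280 + ½×1.41×15.4280² = 307.5840.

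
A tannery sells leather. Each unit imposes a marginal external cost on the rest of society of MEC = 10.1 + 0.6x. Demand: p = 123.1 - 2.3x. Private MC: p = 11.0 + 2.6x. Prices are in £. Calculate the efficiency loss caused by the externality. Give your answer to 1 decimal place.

DWL = £51.6

Market equilibrium (private): 11.0 + 2.6x = 123.1 - 2.3x → x_m = 22.8776.
Social marginal cost = private MC + MEC = 21.1 + 3.2x.
Set SMC = demand: 21.1 + 3.2x = 123.1 - 2.3x → x* = 18.5455.
Height of the DWL triangle at x_m is SMC(x_m) − demand(x_m) = MEC(x_m) = 23.8265.
DWL = ½ × 4.3321 × 23.8265 = 51.6094.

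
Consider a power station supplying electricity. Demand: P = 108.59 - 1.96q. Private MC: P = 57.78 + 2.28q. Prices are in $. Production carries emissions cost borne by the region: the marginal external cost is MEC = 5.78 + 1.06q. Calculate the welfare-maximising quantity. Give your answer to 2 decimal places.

q* = 8.50

Social marginal cost = private MC + MEC = 63.56 + 3.34q.
Set SMC = demand: 63.56 + 3.34q = 108.59 - 1.96q → q* = 8.4962.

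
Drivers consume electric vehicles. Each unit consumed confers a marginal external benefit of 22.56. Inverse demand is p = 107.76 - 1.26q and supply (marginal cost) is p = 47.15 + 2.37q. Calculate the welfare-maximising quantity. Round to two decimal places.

q* = 22.91

Social marginal benefit = demand + MEB = 130.32 - 1.26q.
Set SMB = MC: 130.32 - 1.26q = 47.15 + 2.37q → q* = 22.9118.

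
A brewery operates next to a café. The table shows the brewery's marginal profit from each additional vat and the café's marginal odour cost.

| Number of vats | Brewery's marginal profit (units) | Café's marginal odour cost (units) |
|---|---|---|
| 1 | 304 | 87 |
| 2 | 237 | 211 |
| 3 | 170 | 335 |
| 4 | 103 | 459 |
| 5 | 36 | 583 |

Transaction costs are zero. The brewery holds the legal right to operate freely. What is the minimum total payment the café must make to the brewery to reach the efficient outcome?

309

Left alone the brewery would choose level 5 (marginal profit stays positive).
Efficient level: k* = 2 (marginal profit ≥ marginal odour cost through 2).
The café must at least cover the brewery's forgone profit from cutting 5→2: 170 + 103 + 36 = 309.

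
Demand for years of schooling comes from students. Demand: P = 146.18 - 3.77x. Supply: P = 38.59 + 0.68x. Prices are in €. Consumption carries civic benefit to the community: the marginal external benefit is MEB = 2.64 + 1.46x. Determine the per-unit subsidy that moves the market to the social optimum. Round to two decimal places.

subsidy = €56.46 per unit

Social marginal benefit = demand + MEB = 148.82 - 2.31x.
Set SMB = MC: 148.82 - 2.31x = 38.59 + 0.68x → x* = 36.8662.
The Pigouvian subsidy equals MEB at x*: 2.64 + 1.46×36.8662 = 56.4647.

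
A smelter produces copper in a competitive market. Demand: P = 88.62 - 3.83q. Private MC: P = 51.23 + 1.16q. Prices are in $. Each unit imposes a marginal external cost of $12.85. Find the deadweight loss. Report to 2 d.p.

DWL = $16.55

Market equilibrium (private): 51.23 + 1.16q = 88.62 - 3.83q → q_m = 7.4930.
Social marginal cost = private MC + MEC = 64.08 + 1.16q.
Set SMC = demand: 64.08 + 1.16q = 88.62 - 3.83q → q* = 4.9178.
Height of the DWL triangle at q_m is SMC(q_m) − demand(q_m) = MEC(q_m) = 12.8500.
DWL = ½ × 2.5752 × 12.8500 = 16.5457.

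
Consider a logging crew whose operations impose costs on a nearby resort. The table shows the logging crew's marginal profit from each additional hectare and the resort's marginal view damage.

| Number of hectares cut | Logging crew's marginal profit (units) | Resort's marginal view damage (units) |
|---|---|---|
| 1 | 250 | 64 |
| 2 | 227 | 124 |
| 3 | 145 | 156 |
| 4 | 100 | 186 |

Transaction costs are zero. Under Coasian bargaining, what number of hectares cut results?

Bargaining reaches the level where marginal profit last exceeds marginal view damage.
That holds through level 2 (227 ≥ 124) but not at 3 (145 < 156).

2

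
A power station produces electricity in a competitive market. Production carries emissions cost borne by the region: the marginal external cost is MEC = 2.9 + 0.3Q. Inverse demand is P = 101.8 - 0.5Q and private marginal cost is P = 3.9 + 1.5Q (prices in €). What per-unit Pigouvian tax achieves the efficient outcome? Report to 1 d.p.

Social marginal cost = private MC + MEC = 6.8 + 1.8Q.
Set SMC = demand: 6.8 + 1.8Q = 101.8 - 0.5Q → Q* = 41.3043.
The Pigouvian tax equals MEC at Q*: 2.9 + 0.3×41.3043 = 15.2913.

tax = €15.3 per unit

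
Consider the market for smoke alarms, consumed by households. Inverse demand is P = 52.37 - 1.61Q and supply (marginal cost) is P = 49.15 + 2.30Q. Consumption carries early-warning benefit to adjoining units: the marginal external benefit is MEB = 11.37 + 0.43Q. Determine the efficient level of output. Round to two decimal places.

Q* = 4.19

Social marginal benefit = demand + MEB = 63.74 - 1.18Q.
Set SMB = MC: 63.74 - 1.18Q = 49.15 + 2.30Q → Q* = 4.1925.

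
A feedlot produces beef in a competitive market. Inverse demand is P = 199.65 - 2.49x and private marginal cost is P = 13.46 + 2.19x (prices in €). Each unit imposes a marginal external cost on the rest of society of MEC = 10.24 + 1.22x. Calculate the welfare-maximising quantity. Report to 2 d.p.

x* = 29.82

Social marginal cost = private MC + MEC = 23.70 + 3.41x.
Set SMC = demand: 23.70 + 3.41x = 199.65 - 2.49x → x* = 29.8220.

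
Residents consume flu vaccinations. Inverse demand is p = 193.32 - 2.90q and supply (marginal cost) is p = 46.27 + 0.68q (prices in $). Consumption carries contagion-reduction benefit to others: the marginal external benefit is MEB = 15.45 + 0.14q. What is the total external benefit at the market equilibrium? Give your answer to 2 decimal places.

$752.72

Market equilibrium (private): 46.27 + 0.68q = 193.32 - 2.90q → q_m = 41.0754.
Total external benefit = ∫₀^{q_m} (15.45 + 0.14q) dq = 15.45×41.0754 + ½×0.14×41.0754² = 752.7181.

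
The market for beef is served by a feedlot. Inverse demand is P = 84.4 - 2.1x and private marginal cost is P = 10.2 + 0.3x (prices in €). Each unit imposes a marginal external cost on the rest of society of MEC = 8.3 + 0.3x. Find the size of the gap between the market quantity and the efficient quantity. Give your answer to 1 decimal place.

6.5 units

Market equilibrium (private): 10.2 + 0.3x = 84.4 - 2.1x → x_m = 30.9167.
Social marginal cost = private MC + MEC = 18.5 + 0.6x.
Set SMC = demand: 18.5 + 0.6x = 84.4 - 2.1x → x* = 24.4074.
Gap = |30.9167 − 24.4074| = 6.5093.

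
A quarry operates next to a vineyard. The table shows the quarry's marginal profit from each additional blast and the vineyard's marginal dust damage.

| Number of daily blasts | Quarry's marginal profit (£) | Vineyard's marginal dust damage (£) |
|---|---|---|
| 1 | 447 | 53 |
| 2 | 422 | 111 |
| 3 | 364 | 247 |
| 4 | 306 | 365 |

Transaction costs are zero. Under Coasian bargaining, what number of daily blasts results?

3

Bargaining reaches the level where marginal profit last exceeds marginal dust damage.
That holds through level 3 (364 ≥ 247) but not at 4 (306 < 365).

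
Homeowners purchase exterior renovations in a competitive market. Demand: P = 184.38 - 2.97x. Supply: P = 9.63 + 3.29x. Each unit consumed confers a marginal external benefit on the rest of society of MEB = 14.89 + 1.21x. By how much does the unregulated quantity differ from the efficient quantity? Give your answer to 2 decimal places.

9.64 units

Market equilibrium (private): 9.63 + 3.29x = 184.38 - 2.97x → x_m = 27.9153.
Social marginal benefit = demand + MEB = 199.27 - 1.76x.
Set SMB = MC: 199.27 - 1.76x = 9.63 + 3.29x → x* = 37.5525.
Gap = |27.9153 − 37.5525| = 9.6372.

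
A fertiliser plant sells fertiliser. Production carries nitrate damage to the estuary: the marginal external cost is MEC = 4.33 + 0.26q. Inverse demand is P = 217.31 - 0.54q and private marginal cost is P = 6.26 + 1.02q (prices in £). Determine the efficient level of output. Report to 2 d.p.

q* = 113.58

Social marginal cost = private MC + MEC = 10.59 + 1.28q.
Set SMC = demand: 10.59 + 1.28q = 217.31 - 0.54q → q* = 113.5824.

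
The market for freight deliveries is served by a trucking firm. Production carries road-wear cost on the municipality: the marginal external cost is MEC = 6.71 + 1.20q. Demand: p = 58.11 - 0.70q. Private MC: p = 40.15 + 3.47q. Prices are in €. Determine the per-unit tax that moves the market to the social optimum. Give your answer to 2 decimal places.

tax = €9.22 per unit

Social marginal cost = private MC + MEC = 46.86 + 4.67q.
Set SMC = demand: 46.86 + 4.67q = 58.11 - 0.70q → q* = 2.0950.
The Pigouvian tax equals MEC at q*: 6.71 + 1.20×2.0950 = 9.2240.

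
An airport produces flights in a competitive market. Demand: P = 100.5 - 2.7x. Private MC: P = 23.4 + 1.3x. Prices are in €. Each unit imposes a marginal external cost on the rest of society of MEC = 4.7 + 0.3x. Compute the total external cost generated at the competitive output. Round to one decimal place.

Market equilibrium (private): 23.4 + 1.3x = 100.5 - 2.7x → x_m = 19.2750.
Total external cost = ∫₀^{x_m} (4.7 + 0.3x) dx = 4.7×19.2750 + ½×0.3×19.2750² = 146.3213.

€146.3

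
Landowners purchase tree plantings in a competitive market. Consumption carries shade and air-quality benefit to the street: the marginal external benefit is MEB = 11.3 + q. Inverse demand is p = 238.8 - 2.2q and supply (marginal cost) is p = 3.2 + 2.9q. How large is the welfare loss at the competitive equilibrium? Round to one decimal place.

DWL = 403.1

Market equilibrium (private): 3.2 + 2.9q = 238.8 - 2.2q → q_m = 46.1961.
Social marginal benefit = demand + MEB = 250.1 - 1.2q.
Set SMB = MC: 250.1 - 1.2q = 3.2 + 2.9q → q* = 60.2195.
The welfare-loss triangle has base |q_m − q*| and height MEB(q_m) (the vertical gap between SMB and MC is zero at q* and MEB at q_m).
DWL = ½ × 14.0234 × 57.4961 = 403.1454.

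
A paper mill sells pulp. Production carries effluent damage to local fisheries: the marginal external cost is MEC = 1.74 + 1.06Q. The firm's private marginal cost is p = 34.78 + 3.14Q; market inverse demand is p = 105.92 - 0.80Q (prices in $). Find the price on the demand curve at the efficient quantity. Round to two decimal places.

P = $94.82

Social marginal cost = private MC + MEC = 36.52 + 4.20Q.
Set SMC = demand: 36.52 + 4.20Q = 105.92 - 0.80Q → Q* = 13.8800.
Consumer price on the demand curve at Q*: 105.92 − 0.80×13.8800 = 94.8160.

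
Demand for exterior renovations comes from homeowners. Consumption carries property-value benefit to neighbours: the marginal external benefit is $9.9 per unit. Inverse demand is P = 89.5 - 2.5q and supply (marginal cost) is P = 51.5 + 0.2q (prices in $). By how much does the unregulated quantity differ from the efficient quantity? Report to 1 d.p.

Market equilibrium (private): 51.5 + 0.2q = 89.5 - 2.5q → q_m = 14.0741.
Social marginal benefit = demand + MEB = 99.4 - 2.5q.
Set SMB = MC: 99.4 - 2.5q = 51.5 + 0.2q → q* = 17.7407.
Gap = |14.0741 − 17.7407| = 3.6666.

3.7 units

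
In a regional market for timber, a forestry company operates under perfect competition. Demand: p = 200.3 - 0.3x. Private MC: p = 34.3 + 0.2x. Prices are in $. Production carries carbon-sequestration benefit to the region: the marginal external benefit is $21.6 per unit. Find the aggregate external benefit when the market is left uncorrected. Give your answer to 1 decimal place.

$7171.2

Market equilibrium (private): 34.3 + 0.2x = 200.3 - 0.3x → x_m = 332.0000.
Total external benefit = MEB × x_m = 21.6 × 332.0000 = 7171.2000.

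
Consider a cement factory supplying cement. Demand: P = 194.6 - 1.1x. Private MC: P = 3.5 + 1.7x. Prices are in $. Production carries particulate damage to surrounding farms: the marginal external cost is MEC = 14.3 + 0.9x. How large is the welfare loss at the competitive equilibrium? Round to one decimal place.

DWL = $774.9

Market equilibrium (private): 3.5 + 1.7x = 194.6 - 1.1x → x_m = 68.2500.
Social marginal cost = private MC + MEC = 17.8 + 2.6x.
Set SMC = demand: 17.8 + 2.6x = 194.6 - 1.1x → x* = 47.7838.
Height of the DWL triangle at x_m is SMC(x_m) − demand(x_m) = MEC(x_m) = 75.7250.
DWL = ½ × 20.4662 × 75.7250 = 774.9015.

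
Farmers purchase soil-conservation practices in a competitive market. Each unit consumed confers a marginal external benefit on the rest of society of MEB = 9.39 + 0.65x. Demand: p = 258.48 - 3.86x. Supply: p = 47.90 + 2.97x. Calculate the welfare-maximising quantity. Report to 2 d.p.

x* = 35.59

Social marginal benefit = demand + MEB = 267.87 - 3.21x.
Set SMB = MC: 267.87 - 3.21x = 47.90 + 2.97x → x* = 35.5939.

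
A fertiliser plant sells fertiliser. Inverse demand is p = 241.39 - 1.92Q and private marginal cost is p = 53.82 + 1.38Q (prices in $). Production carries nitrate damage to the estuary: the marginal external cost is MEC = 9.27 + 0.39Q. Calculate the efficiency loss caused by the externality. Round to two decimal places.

Market equilibrium (private): 53.82 + 1.38Q = 241.39 - 1.92Q → Q_m = 56.8394.
Social marginal cost = private MC + MEC = 63.09 + 1.77Q.
Set SMC = demand: 63.09 + 1.77Q = 241.39 - 1.92Q → Q* = 48.3198.
Between Q* and Q_m the wedge SMC − demand runs linearly from 0 to MEC(Q_m), so the loss is a triangle.
DWL = ½ × 8.5196 × 31.4374 = 133.9170.

DWL = $133.92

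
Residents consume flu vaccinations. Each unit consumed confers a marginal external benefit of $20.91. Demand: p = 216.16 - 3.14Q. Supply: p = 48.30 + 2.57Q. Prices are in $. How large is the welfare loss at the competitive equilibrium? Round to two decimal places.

Market equilibrium (private): 48.30 + 2.57Q = 216.16 - 3.14Q → Q_m = 29.3975.
Social marginal benefit = demand + MEB = 237.07 - 3.14Q.
Set SMB = MC: 237.07 - 3.14Q = 48.30 + 2.57Q → Q* = 33.0595.
Between Q* and Q_m the wedge SMB − MC runs linearly from 0 to MEB(Q_m), so the loss is a triangle.
DWL = ½ × 3.6620 × 20.9100 = 38.2862.

DWL = $38.29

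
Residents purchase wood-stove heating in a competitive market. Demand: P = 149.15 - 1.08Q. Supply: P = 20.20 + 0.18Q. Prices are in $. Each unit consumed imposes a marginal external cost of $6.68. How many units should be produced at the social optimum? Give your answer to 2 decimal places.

Social marginal benefit = demand − MEC = 142.47 - 1.08Q.
Set SMB = MC: 142.47 - 1.08Q = 20.20 + 0.18Q → Q* = 97.0397.

Q* = 97.04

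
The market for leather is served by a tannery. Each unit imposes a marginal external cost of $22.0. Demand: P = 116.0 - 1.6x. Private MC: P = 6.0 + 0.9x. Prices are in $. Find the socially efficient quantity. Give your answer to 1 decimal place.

x* = 35.2

Social marginal cost = private MC + MEC = 28.0 + 0.9x.
Set SMC = demand: 28.0 + 0.9x = 116.0 - 1.6x → x* = 35.2000.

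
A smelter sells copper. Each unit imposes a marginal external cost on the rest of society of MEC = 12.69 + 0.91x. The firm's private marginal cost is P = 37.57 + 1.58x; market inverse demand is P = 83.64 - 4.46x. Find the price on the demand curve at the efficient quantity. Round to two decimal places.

Social marginal cost = private MC + MEC = 50.26 + 2.49x.
Set SMC = demand: 50.26 + 2.49x = 83.64 - 4.46x → x* = 4.8029.
Consumer price on the demand curve at x*: 83.64 − 4.46×4.8029 = 62.2191.

P = 62.22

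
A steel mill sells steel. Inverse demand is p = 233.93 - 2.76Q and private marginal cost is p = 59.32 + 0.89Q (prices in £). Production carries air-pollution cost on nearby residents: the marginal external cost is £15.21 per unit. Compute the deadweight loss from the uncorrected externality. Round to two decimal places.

DWL = £31.69

Market equilibrium (private): 59.32 + 0.89Q = 233.93 - 2.76Q → Q_m = 47.8384.
Social marginal cost = private MC + MEC = 74.53 + 0.89Q.
Set SMC = demand: 74.53 + 0.89Q = 233.93 - 2.76Q → Q* = 43.6712.
The loss is the area between SMC and demand from Q* to Q_m; with linear curves that's a triangle of height MEC(Q_m).
DWL = ½ × 4.1672 × 15.2100 = 31.6916.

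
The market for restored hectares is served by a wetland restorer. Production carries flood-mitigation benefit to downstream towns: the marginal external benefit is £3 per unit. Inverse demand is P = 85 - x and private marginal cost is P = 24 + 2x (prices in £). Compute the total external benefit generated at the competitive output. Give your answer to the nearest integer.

Market equilibrium (private): 24 + 2x = 85 - x → x_m = 20.3333.
Total external benefit = MEB × x_m = 3 × 20.3333 = 60.9999.

£61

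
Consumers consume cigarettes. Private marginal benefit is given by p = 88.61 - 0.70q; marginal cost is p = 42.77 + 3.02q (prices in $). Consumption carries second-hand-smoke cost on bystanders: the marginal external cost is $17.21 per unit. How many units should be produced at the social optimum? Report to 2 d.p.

Social marginal benefit = demand − MEC = 71.40 - 0.70q.
Set SMB = MC: 71.40 - 0.70q = 42.77 + 3.02q → q* = 7.6962.

q* = 7.70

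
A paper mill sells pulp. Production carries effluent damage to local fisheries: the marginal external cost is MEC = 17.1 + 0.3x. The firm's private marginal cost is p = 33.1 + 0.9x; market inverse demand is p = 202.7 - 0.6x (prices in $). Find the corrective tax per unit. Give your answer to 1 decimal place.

Social marginal cost = private MC + MEC = 50.2 + 1.2x.
Set SMC = demand: 50.2 + 1.2x = 202.7 - 0.6x → x* = 84.7222.
The Pigouvian tax equals MEC at x*: 17.1 + 0.3×84.7222 = 42.5167.

tax = $42.5 per unit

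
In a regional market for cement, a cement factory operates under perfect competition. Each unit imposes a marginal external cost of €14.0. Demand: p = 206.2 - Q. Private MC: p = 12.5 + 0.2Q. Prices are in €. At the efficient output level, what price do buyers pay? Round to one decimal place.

P = €56.5

Social marginal cost = private MC + MEC = 26.5 + 0.2Q.
Set SMC = demand: 26.5 + 0.2Q = 206.2 - Q → Q* = 149.7500.
Consumer price on the demand curve at Q*: 206.2 − 1.0×149.7500 = 56.4500.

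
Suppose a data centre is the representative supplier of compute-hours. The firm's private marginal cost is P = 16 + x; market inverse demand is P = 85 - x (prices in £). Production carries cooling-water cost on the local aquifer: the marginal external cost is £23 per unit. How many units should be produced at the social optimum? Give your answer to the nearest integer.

Social marginal cost = private MC + MEC = 39 + x.
Set SMC = demand: 39 + x = 85 - x → x* = 23.0000.

x* = 23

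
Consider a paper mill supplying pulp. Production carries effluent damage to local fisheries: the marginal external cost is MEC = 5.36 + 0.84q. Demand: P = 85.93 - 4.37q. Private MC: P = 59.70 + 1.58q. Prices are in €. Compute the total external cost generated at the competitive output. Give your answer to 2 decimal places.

€31.79

Market equilibrium (private): 59.70 + 1.58q = 85.93 - 4.37q → q_m = 4.4084.
Total external cost = ∫₀^{q_m} (5.36 + 0.84q) dq = 5.36×4.4084 + ½×0.84×4.4084² = 31.7913.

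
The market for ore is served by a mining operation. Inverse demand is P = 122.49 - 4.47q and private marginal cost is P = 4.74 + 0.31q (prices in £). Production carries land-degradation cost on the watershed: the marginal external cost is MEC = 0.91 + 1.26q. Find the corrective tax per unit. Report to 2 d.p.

Social marginal cost = private MC + MEC = 5.65 + 1.57q.
Set SMC = demand: 5.65 + 1.57q = 122.49 - 4.47q → q* = 19.3444.
The Pigouvian tax equals MEC at q*: 0.91 + 1.26×19.3444 = 25.2839.

tax = £25.28 per unit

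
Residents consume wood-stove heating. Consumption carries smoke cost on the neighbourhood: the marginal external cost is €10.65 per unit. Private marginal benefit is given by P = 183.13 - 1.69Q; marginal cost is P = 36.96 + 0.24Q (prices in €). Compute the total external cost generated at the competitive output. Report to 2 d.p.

Market equilibrium (private): 36.96 + 0.24Q = 183.13 - 1.69Q → Q_m = 75.7358.
Total external cost = MEC × Q_m = 10.65 × 75.7358 = 806.5863.

€806.59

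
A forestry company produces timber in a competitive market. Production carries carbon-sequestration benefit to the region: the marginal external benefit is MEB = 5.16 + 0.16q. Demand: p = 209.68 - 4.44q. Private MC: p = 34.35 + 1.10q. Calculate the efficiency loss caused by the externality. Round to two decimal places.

DWL = 9.71

Market equilibrium (private): 34.35 + 1.10q = 209.68 - 4.44q → q_m = 31.6480.
Social marginal cost = private MC − MEB = 29.19 + 0.94q.
Set SMC = demand: 29.19 + 0.94q = 209.68 - 4.44q → q* = 33.5483.
The welfare-loss triangle has base |q_m − q*| and height MEB(q_m) (the vertical gap between SMC and demand is zero at q* and MEB at q_m).
DWL = ½ × 1.9003 × 10.2237 = 9.7140.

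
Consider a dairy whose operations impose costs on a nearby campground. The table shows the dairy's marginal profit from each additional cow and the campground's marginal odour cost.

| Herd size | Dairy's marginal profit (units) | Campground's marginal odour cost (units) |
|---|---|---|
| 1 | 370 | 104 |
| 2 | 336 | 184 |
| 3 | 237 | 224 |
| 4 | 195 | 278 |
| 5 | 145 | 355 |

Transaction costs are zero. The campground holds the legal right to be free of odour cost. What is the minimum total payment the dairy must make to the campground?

Efficient level: marginal profit ≥ marginal odour cost through level 3, so k* = 3.
With the campground holding the right, the dairy must at least compensate total damage at k*: 104 + 184 + 224 = 512.

512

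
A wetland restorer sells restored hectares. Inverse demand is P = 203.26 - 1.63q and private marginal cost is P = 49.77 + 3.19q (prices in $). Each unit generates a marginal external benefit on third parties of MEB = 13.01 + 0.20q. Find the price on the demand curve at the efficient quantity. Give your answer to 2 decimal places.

P = $144.52

Social marginal cost = private MC − MEB = 36.76 + 2.99q.
Set SMC = demand: 36.76 + 2.99q = 203.26 - 1.63q → q* = 36.0390.
Consumer price on the demand curve at q*: 203.26 − 1.63×36.0390 = 144.5164.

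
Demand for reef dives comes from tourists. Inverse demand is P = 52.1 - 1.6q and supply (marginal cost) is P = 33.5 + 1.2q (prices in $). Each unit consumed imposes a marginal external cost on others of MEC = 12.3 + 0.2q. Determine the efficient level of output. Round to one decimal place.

q* = 2.1

Social marginal benefit = demand − MEC = 39.8 - 1.8q.
Set SMB = MC: 39.8 - 1.8q = 33.5 + 1.2q → q* = 2.1000.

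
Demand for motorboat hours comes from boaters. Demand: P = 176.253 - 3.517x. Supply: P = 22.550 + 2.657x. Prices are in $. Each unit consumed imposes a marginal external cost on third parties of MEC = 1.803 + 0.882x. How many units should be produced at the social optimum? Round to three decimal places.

Social marginal benefit = demand − MEC = 174.450 - 4.399x.
Set SMB = MC: 174.450 - 4.399x = 22.550 + 2.657x → x* = 21.5278.

x* = 21.528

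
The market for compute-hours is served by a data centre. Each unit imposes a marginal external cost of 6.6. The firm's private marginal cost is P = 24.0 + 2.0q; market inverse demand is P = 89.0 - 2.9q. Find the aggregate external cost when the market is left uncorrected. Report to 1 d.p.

Market equilibrium (private): 24.0 + 2.0q = 89.0 - 2.9q → q_m = 13.2653.
Total external cost = MEC × q_m = 6.6 × 13.2653 = 87.5510.

87.6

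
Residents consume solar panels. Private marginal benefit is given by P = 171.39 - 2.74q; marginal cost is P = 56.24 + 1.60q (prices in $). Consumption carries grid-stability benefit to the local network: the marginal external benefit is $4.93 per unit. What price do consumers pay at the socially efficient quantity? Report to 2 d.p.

P = $95.58

Social marginal benefit = demand + MEB = 176.32 - 2.74q.
Set SMB = MC: 176.32 - 2.74q = 56.24 + 1.60q → q* = 27.6682.
Consumer price on the demand curve at q*: 171.39 − 2.74×27.6682 = 95.5791.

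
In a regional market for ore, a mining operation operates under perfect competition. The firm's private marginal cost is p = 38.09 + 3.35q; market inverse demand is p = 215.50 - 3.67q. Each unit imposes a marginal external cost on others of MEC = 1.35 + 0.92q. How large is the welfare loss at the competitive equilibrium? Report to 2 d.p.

DWL = 38.11

Market equilibrium (private): 38.09 + 3.35q = 215.50 - 3.67q → q_m = 25.2721.
Social marginal cost = private MC + MEC = 39.44 + 4.27q.
Set SMC = demand: 39.44 + 4.27q = 215.50 - 3.67q → q* = 22.1738.
Between q* and q_m the wedge SMC − demand runs linearly from 0 to MEC(q_m), so the loss is a triangle.
DWL = ½ × 3.0983 × 24.6003 = 38.1096.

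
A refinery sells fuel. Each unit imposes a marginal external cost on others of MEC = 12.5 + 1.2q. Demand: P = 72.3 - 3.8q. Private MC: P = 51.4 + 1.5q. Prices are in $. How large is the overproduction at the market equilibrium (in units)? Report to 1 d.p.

2.7 units

Market equilibrium (private): 51.4 + 1.5q = 72.3 - 3.8q → q_m = 3.9434.
Social marginal cost = private MC + MEC = 63.9 + 2.7q.
Set SMC = demand: 63.9 + 2.7q = 72.3 - 3.8q → q* = 1.2923.
Gap = |3.9434 − 1.2923| = 2.6511.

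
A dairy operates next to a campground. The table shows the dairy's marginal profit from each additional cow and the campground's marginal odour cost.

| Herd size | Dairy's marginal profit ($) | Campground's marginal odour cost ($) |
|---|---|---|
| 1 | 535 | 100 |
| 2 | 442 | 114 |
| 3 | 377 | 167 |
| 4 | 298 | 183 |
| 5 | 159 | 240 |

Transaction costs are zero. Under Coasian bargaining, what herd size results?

4

Bargaining reaches the level where marginal profit last exceeds marginal odour cost.
That holds through level 4 (298 ≥ 183) but not at 5 (159 < 240).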